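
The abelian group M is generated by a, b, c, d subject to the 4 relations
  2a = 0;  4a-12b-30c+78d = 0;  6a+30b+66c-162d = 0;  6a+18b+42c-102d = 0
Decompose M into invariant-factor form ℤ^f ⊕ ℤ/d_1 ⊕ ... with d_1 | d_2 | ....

Answer: M ≅ ℤ/2 ⊕ ℤ/6 ⊕ ℤ/6 ⊕ ℤ/12

Derivation:
rank_ℚ(R)=4; free=4−4=0
SNF(R) diag = [2, 6, 6, 12] → torsion [2, 6, 6, 12]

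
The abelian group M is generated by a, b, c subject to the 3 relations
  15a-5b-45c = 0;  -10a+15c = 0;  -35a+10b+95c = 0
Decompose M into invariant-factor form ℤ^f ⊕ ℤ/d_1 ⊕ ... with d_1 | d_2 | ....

Answer: M ≅ ℤ/5 ⊕ ℤ/5 ⊕ ℤ/5

Derivation:
rank_ℚ(R)=3; free=3−3=0
SNF(R) diag = [5, 5, 5] → torsion [5, 5, 5]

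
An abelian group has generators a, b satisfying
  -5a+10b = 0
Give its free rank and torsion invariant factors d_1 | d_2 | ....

Answer: M ≅ ℤ^1 ⊕ ℤ/5

Derivation:
rank_ℚ(R)=1; free=2−1=1
SNF(R) diag = [5] → torsion [5]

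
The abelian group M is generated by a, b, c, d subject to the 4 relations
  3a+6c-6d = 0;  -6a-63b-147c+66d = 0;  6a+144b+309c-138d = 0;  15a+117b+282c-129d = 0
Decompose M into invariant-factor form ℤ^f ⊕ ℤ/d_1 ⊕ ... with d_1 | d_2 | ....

rank_ℚ(R)=4; free=4−4=0
SNF(R) diag = [3, 9, 9, 9] → torsion [3, 9, 9, 9]

Answer: M ≅ ℤ/3 ⊕ ℤ/9 ⊕ ℤ/9 ⊕ ℤ/9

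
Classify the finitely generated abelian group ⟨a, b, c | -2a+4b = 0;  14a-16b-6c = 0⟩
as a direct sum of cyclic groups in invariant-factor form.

Answer: M ≅ ℤ^1 ⊕ ℤ/2 ⊕ ℤ/6

Derivation:
rank_ℚ(R)=2; free=3−2=1
SNF(R) diag = [2, 6] → torsion [2, 6]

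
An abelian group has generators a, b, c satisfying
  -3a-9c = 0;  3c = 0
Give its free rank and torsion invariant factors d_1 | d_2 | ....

rank_ℚ(R)=2; free=3−2=1
SNF(R) diag = [3, 3] → torsion [3, 3]

Answer: M ≅ ℤ^1 ⊕ ℤ/3 ⊕ ℤ/3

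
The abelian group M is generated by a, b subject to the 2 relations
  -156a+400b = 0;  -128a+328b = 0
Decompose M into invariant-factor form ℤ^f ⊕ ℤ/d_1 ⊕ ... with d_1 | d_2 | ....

rank_ℚ(R)=2; free=2−2=0
SNF(R) diag = [4, 8] → torsion [4, 8]

Answer: M ≅ ℤ/4 ⊕ ℤ/8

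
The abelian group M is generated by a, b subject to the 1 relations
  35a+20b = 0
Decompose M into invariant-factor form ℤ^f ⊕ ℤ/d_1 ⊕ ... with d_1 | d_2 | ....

rank_ℚ(R)=1; free=2−1=1
SNF(R) diag = [5] → torsion [5]

Answer: M ≅ ℤ^1 ⊕ ℤ/5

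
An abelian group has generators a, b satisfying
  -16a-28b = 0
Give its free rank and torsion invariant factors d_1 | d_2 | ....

rank_ℚ(R)=1; free=2−1=1
SNF(R) diag = [4] → torsion [4]

Answer: M ≅ ℤ^1 ⊕ ℤ/4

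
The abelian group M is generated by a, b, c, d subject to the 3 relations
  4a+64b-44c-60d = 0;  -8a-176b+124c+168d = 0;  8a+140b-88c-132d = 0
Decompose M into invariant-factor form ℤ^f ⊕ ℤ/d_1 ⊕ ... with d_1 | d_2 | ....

rank_ℚ(R)=3; free=4−3=1
SNF(R) diag = [4, 12, 36] → torsion [4, 12, 36]

Answer: M ≅ ℤ^1 ⊕ ℤ/4 ⊕ ℤ/12 ⊕ ℤ/36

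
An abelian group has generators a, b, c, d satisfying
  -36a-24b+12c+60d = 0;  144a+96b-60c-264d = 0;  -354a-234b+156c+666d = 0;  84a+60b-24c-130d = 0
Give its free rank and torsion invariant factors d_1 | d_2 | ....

Answer: M ≅ ℤ/2 ⊕ ℤ/6 ⊕ ℤ/12 ⊕ ℤ/12

Derivation:
rank_ℚ(R)=4; free=4−4=0
SNF(R) diag = [2, 6, 12, 12] → torsion [2, 6, 12, 12]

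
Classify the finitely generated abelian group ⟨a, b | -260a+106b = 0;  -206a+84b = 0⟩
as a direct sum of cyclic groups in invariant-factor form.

rank_ℚ(R)=2; free=2−2=0
SNF(R) diag = [2, 2] → torsion [2, 2]

Answer: M ≅ ℤ/2 ⊕ ℤ/2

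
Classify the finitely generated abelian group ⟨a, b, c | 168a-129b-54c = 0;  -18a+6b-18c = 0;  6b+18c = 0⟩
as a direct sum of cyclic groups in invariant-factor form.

Answer: M ≅ ℤ/3 ⊕ ℤ/6 ⊕ ℤ/18

Derivation:
rank_ℚ(R)=3; free=3−3=0
SNF(R) diag = [3, 6, 18] → torsion [3, 6, 18]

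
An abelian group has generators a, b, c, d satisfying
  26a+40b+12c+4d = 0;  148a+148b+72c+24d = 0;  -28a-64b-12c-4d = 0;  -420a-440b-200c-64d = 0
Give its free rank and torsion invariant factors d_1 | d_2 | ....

Answer: M ≅ ℤ/2 ⊕ ℤ/4 ⊕ ℤ/4 ⊕ ℤ/8

Derivation:
rank_ℚ(R)=4; free=4−4=0
SNF(R) diag = [2, 4, 4, 8] → torsion [2, 4, 4, 8]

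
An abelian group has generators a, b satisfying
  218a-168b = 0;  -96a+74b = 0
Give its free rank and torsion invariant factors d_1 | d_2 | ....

rank_ℚ(R)=2; free=2−2=0
SNF(R) diag = [2, 2] → torsion [2, 2]

Answer: M ≅ ℤ/2 ⊕ ℤ/2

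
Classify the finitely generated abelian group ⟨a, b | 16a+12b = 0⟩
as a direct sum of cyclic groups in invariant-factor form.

Answer: M ≅ ℤ^1 ⊕ ℤ/4

Derivation:
rank_ℚ(R)=1; free=2−1=1
SNF(R) diag = [4] → torsion [4]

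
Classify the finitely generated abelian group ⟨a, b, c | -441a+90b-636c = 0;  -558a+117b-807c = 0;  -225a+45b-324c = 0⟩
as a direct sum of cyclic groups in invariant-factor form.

Answer: M ≅ ℤ/3 ⊕ ℤ/9 ⊕ ℤ/9

Derivation:
rank_ℚ(R)=3; free=3−3=0
SNF(R) diag = [3, 9, 9] → torsion [3, 9, 9]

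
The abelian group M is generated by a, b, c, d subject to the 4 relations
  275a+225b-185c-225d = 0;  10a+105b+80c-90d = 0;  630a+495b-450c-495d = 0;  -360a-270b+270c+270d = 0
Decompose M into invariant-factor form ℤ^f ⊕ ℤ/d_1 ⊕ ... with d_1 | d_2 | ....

rank_ℚ(R)=4; free=4−4=0
SNF(R) diag = [5, 15, 45, 90] → torsion [5, 15, 45, 90]

Answer: M ≅ ℤ/5 ⊕ ℤ/15 ⊕ ℤ/45 ⊕ ℤ/90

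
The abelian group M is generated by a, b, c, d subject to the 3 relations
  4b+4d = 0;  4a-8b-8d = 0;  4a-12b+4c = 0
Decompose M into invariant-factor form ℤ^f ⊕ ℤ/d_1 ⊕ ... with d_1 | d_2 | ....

rank_ℚ(R)=3; free=4−3=1
SNF(R) diag = [4, 4, 4] → torsion [4, 4, 4]

Answer: M ≅ ℤ^1 ⊕ ℤ/4 ⊕ ℤ/4 ⊕ ℤ/4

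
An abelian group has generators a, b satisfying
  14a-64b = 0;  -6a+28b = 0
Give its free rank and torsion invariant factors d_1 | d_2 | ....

rank_ℚ(R)=2; free=2−2=0
SNF(R) diag = [2, 4] → torsion [2, 4]

Answer: M ≅ ℤ/2 ⊕ ℤ/4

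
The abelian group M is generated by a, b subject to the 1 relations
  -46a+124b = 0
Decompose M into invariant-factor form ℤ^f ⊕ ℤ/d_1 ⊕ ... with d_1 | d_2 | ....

rank_ℚ(R)=1; free=2−1=1
SNF(R) diag = [2] → torsion [2]

Answer: M ≅ ℤ^1 ⊕ ℤ/2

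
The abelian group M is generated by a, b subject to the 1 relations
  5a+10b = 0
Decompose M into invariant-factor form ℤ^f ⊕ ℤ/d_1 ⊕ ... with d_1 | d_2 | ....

Answer: M ≅ ℤ^1 ⊕ ℤ/5

Derivation:
rank_ℚ(R)=1; free=2−1=1
SNF(R) diag = [5] → torsion [5]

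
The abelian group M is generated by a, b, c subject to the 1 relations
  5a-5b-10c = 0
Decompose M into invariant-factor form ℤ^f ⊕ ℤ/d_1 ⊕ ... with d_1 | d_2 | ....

rank_ℚ(R)=1; free=3−1=2
SNF(R) diag = [5] → torsion [5]

Answer: M ≅ ℤ^2 ⊕ ℤ/5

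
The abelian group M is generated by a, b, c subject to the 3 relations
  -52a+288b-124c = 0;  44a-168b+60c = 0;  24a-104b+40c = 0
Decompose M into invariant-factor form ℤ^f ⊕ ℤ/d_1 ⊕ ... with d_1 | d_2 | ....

rank_ℚ(R)=3; free=3−3=0
SNF(R) diag = [4, 8, 8] → torsion [4, 8, 8]

Answer: M ≅ ℤ/4 ⊕ ℤ/8 ⊕ ℤ/8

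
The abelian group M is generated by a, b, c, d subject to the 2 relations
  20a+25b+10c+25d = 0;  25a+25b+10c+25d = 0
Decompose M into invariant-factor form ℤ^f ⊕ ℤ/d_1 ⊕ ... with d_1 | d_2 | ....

rank_ℚ(R)=2; free=4−2=2
SNF(R) diag = [5, 5] → torsion [5, 5]

Answer: M ≅ ℤ^2 ⊕ ℤ/5 ⊕ ℤ/5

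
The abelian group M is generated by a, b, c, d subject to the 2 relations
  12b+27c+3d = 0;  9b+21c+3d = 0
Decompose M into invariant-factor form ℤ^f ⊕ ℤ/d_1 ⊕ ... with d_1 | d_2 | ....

rank_ℚ(R)=2; free=4−2=2
SNF(R) diag = [3, 3] → torsion [3, 3]

Answer: M ≅ ℤ^2 ⊕ ℤ/3 ⊕ ℤ/3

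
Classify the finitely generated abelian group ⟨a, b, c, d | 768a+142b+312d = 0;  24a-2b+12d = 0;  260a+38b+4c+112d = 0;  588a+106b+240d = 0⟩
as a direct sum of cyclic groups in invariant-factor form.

Answer: M ≅ ℤ/2 ⊕ ℤ/4 ⊕ ℤ/12 ⊕ ℤ/36

Derivation:
rank_ℚ(R)=4; free=4−4=0
SNF(R) diag = [2, 4, 12, 36] → torsion [2, 4, 12, 36]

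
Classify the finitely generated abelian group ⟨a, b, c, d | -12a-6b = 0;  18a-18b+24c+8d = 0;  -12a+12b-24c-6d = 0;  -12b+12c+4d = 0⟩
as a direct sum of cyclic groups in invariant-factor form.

Answer: M ≅ ℤ/2 ⊕ ℤ/6 ⊕ ℤ/6 ⊕ ℤ/12

Derivation:
rank_ℚ(R)=4; free=4−4=0
SNF(R) diag = [2, 6, 6, 12] → torsion [2, 6, 6, 12]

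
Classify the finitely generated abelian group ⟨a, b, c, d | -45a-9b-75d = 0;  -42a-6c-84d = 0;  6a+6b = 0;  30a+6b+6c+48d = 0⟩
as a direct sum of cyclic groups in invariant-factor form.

rank_ℚ(R)=4; free=4−4=0
SNF(R) diag = [3, 6, 6, 18] → torsion [3, 6, 6, 18]

Answer: M ≅ ℤ/3 ⊕ ℤ/6 ⊕ ℤ/6 ⊕ ℤ/18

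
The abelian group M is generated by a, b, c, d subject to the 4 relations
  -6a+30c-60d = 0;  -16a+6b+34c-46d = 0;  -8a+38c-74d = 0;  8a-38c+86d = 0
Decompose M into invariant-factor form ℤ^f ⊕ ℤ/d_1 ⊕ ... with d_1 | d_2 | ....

Answer: M ≅ ℤ/2 ⊕ ℤ/6 ⊕ ℤ/6 ⊕ ℤ/12

Derivation:
rank_ℚ(R)=4; free=4−4=0
SNF(R) diag = [2, 6, 6, 12] → torsion [2, 6, 6, 12]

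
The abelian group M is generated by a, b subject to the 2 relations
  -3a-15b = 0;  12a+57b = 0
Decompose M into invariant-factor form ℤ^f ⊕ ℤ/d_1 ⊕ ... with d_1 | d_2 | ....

rank_ℚ(R)=2; free=2−2=0
SNF(R) diag = [3, 3] → torsion [3, 3]

Answer: M ≅ ℤ/3 ⊕ ℤ/3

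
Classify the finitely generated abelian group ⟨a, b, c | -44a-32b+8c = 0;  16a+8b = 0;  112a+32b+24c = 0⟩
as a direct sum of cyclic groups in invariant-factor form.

Answer: M ≅ ℤ/4 ⊕ ℤ/8 ⊕ ℤ/24

Derivation:
rank_ℚ(R)=3; free=3−3=0
SNF(R) diag = [4, 8, 24] → torsion [4, 8, 24]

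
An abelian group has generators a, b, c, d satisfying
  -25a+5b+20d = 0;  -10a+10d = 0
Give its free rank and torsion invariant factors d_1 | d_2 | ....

Answer: M ≅ ℤ^2 ⊕ ℤ/5 ⊕ ℤ/10

Derivation:
rank_ℚ(R)=2; free=4−2=2
SNF(R) diag = [5, 10] → torsion [5, 10]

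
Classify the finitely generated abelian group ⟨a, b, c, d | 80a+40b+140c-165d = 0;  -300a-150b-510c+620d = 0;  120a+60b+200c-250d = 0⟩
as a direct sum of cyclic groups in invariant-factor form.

rank_ℚ(R)=3; free=4−3=1
SNF(R) diag = [5, 10, 20] → torsion [5, 10, 20]

Answer: M ≅ ℤ^1 ⊕ ℤ/5 ⊕ ℤ/10 ⊕ ℤ/20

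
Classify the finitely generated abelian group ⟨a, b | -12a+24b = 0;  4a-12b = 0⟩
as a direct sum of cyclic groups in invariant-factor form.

Answer: M ≅ ℤ/4 ⊕ ℤ/12

Derivation:
rank_ℚ(R)=2; free=2−2=0
SNF(R) diag = [4, 12] → torsion [4, 12]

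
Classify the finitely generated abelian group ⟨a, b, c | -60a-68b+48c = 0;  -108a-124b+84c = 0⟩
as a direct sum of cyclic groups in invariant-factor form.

Answer: M ≅ ℤ^1 ⊕ ℤ/4 ⊕ ℤ/12

Derivation:
rank_ℚ(R)=2; free=3−2=1
SNF(R) diag = [4, 12] → torsion [4, 12]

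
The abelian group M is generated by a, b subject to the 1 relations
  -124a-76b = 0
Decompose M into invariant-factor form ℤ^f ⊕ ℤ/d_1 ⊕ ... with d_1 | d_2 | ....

Answer: M ≅ ℤ^1 ⊕ ℤ/4

Derivation:
rank_ℚ(R)=1; free=2−1=1
SNF(R) diag = [4] → torsion [4]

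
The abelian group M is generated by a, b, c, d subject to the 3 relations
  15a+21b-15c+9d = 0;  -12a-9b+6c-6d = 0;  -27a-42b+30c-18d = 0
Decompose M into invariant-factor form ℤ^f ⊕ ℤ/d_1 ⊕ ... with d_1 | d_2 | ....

Answer: M ≅ ℤ^1 ⊕ ℤ/3 ⊕ ℤ/3 ⊕ ℤ/3

Derivation:
rank_ℚ(R)=3; free=4−3=1
SNF(R) diag = [3, 3, 3] → torsion [3, 3, 3]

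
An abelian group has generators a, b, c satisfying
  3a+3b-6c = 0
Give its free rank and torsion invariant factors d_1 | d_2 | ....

rank_ℚ(R)=1; free=3−1=2
SNF(R) diag = [3] → torsion [3]

Answer: M ≅ ℤ^2 ⊕ ℤ/3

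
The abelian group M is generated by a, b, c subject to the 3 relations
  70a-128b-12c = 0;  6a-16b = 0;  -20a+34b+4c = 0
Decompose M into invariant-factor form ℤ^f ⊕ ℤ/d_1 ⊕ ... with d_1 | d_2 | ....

rank_ℚ(R)=3; free=3−3=0
SNF(R) diag = [2, 2, 4] → torsion [2, 2, 4]

Answer: M ≅ ℤ/2 ⊕ ℤ/2 ⊕ ℤ/4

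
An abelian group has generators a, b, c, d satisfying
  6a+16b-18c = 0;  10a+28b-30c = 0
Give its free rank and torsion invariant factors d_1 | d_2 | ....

rank_ℚ(R)=2; free=4−2=2
SNF(R) diag = [2, 4] → torsion [2, 4]

Answer: M ≅ ℤ^2 ⊕ ℤ/2 ⊕ ℤ/4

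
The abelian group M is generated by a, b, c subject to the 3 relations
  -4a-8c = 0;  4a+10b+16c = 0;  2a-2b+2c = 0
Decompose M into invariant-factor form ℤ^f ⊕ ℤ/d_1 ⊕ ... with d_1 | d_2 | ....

Answer: M ≅ ℤ/2 ⊕ ℤ/2 ⊕ ℤ/4

Derivation:
rank_ℚ(R)=3; free=3−3=0
SNF(R) diag = [2, 2, 4] → torsion [2, 2, 4]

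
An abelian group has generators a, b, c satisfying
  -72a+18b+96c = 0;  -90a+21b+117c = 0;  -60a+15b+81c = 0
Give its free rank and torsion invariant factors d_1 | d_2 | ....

rank_ℚ(R)=3; free=3−3=0
SNF(R) diag = [3, 6, 6] → torsion [3, 6, 6]

Answer: M ≅ ℤ/3 ⊕ ℤ/6 ⊕ ℤ/6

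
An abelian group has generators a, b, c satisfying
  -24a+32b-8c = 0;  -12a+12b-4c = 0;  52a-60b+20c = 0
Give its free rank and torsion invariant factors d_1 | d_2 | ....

Answer: M ≅ ℤ/4 ⊕ ℤ/8 ⊕ ℤ/8

Derivation:
rank_ℚ(R)=3; free=3−3=0
SNF(R) diag = [4, 8, 8] → torsion [4, 8, 8]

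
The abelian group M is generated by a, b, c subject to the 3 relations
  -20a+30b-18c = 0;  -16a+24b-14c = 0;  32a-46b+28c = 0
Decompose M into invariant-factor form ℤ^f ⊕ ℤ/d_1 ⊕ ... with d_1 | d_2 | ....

Answer: M ≅ ℤ/2 ⊕ ℤ/2 ⊕ ℤ/4

Derivation:
rank_ℚ(R)=3; free=3−3=0
SNF(R) diag = [2, 2, 4] → torsion [2, 2, 4]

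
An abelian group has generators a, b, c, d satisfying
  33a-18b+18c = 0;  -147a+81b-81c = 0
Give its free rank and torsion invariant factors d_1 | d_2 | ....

rank_ℚ(R)=2; free=4−2=2
SNF(R) diag = [3, 9] → torsion [3, 9]

Answer: M ≅ ℤ^2 ⊕ ℤ/3 ⊕ ℤ/9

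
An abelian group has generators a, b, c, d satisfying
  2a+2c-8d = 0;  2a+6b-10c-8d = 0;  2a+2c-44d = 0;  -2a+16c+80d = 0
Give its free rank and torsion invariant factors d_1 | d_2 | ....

Answer: M ≅ ℤ/2 ⊕ ℤ/6 ⊕ ℤ/18 ⊕ ℤ/36

Derivation:
rank_ℚ(R)=4; free=4−4=0
SNF(R) diag = [2, 6, 18, 36] → torsion [2, 6, 18, 36]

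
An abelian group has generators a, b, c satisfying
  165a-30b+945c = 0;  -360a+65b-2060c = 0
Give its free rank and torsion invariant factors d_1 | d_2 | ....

rank_ℚ(R)=2; free=3−2=1
SNF(R) diag = [5, 15] → torsion [5, 15]

Answer: M ≅ ℤ^1 ⊕ ℤ/5 ⊕ ℤ/15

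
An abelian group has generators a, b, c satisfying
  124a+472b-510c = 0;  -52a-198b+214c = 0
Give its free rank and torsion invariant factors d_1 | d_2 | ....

rank_ℚ(R)=2; free=3−2=1
SNF(R) diag = [2, 2] → torsion [2, 2]

Answer: M ≅ ℤ^1 ⊕ ℤ/2 ⊕ ℤ/2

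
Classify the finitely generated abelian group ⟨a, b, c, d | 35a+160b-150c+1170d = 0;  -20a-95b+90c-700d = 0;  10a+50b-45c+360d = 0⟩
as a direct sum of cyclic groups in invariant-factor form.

rank_ℚ(R)=3; free=4−3=1
SNF(R) diag = [5, 5, 15] → torsion [5, 5, 15]

Answer: M ≅ ℤ^1 ⊕ ℤ/5 ⊕ ℤ/5 ⊕ ℤ/15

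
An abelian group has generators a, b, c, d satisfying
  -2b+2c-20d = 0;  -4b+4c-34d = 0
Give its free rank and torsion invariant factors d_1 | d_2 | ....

Answer: M ≅ ℤ^2 ⊕ ℤ/2 ⊕ ℤ/6

Derivation:
rank_ℚ(R)=2; free=4−2=2
SNF(R) diag = [2, 6] → torsion [2, 6]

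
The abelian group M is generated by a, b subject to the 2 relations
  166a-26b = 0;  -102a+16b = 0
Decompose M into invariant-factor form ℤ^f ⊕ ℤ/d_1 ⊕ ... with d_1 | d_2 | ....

rank_ℚ(R)=2; free=2−2=0
SNF(R) diag = [2, 2] → torsion [2, 2]

Answer: M ≅ ℤ/2 ⊕ ℤ/2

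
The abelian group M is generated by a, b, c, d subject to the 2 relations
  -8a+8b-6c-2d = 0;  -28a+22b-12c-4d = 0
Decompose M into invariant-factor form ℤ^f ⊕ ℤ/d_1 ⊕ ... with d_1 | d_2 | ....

Answer: M ≅ ℤ^2 ⊕ ℤ/2 ⊕ ℤ/6

Derivation:
rank_ℚ(R)=2; free=4−2=2
SNF(R) diag = [2, 6] → torsion [2, 6]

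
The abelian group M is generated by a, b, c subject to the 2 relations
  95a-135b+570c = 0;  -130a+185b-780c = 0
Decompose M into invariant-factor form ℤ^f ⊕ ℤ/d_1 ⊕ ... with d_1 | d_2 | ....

Answer: M ≅ ℤ^1 ⊕ ℤ/5 ⊕ ℤ/5

Derivation:
rank_ℚ(R)=2; free=3−2=1
SNF(R) diag = [5, 5] → torsion [5, 5]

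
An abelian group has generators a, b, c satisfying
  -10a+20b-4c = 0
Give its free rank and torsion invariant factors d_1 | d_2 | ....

Answer: M ≅ ℤ^2 ⊕ ℤ/2

Derivation:
rank_ℚ(R)=1; free=3−1=2
SNF(R) diag = [2] → torsion [2]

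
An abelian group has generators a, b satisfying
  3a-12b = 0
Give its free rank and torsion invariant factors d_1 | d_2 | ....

rank_ℚ(R)=1; free=2−1=1
SNF(R) diag = [3] → torsion [3]

Answer: M ≅ ℤ^1 ⊕ ℤ/3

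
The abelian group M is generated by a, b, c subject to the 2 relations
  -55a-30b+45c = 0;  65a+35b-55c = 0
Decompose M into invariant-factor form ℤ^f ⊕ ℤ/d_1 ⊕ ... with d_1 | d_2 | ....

Answer: M ≅ ℤ^1 ⊕ ℤ/5 ⊕ ℤ/5

Derivation:
rank_ℚ(R)=2; free=3−2=1
SNF(R) diag = [5, 5] → torsion [5, 5]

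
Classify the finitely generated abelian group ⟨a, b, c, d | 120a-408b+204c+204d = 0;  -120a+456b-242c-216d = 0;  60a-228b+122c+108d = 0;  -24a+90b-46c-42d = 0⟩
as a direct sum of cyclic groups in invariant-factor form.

Answer: M ≅ ℤ/2 ⊕ ℤ/6 ⊕ ℤ/12 ⊕ ℤ/36

Derivation:
rank_ℚ(R)=4; free=4−4=0
SNF(R) diag = [2, 6, 12, 36] → torsion [2, 6, 12, 36]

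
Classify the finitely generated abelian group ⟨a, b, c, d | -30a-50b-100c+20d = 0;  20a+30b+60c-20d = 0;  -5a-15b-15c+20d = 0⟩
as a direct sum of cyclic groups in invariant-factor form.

rank_ℚ(R)=3; free=4−3=1
SNF(R) diag = [5, 10, 30] → torsion [5, 10, 30]

Answer: M ≅ ℤ^1 ⊕ ℤ/5 ⊕ ℤ/10 ⊕ ℤ/30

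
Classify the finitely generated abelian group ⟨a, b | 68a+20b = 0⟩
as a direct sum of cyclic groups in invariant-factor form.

Answer: M ≅ ℤ^1 ⊕ ℤ/4

Derivation:
rank_ℚ(R)=1; free=2−1=1
SNF(R) diag = [4] → torsion [4]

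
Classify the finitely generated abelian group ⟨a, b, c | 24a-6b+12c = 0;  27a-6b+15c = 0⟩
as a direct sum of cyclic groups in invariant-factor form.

Answer: M ≅ ℤ^1 ⊕ ℤ/3 ⊕ ℤ/6

Derivation:
rank_ℚ(R)=2; free=3−2=1
SNF(R) diag = [3, 6] → torsion [3, 6]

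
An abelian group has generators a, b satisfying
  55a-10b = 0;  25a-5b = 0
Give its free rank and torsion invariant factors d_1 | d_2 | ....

Answer: M ≅ ℤ/5 ⊕ ℤ/5

Derivation:
rank_ℚ(R)=2; free=2−2=0
SNF(R) diag = [5, 5] → torsion [5, 5]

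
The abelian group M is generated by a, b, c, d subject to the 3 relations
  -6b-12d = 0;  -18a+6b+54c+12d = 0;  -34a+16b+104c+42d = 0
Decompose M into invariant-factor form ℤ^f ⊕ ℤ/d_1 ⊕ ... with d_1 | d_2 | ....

Answer: M ≅ ℤ^1 ⊕ ℤ/2 ⊕ ℤ/6 ⊕ ℤ/18

Derivation:
rank_ℚ(R)=3; free=4−3=1
SNF(R) diag = [2, 6, 18] → torsion [2, 6, 18]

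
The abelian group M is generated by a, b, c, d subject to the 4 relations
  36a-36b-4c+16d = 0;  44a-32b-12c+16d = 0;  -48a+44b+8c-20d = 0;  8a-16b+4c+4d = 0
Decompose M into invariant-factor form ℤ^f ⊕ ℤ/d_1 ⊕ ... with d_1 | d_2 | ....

rank_ℚ(R)=4; free=4−4=0
SNF(R) diag = [4, 4, 4, 4] → torsion [4, 4, 4, 4]

Answer: M ≅ ℤ/4 ⊕ ℤ/4 ⊕ ℤ/4 ⊕ ℤ/4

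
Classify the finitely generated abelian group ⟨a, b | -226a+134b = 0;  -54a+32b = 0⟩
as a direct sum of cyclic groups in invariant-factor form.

Answer: M ≅ ℤ/2 ⊕ ℤ/2

Derivation:
rank_ℚ(R)=2; free=2−2=0
SNF(R) diag = [2, 2] → torsion [2, 2]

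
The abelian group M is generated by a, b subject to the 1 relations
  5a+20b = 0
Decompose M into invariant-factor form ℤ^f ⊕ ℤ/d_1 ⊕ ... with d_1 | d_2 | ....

Answer: M ≅ ℤ^1 ⊕ ℤ/5

Derivation:
rank_ℚ(R)=1; free=2−1=1
SNF(R) diag = [5] → torsion [5]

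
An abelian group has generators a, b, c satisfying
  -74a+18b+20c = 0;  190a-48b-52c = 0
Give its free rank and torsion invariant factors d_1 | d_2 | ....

Answer: M ≅ ℤ^1 ⊕ ℤ/2 ⊕ ℤ/6

Derivation:
rank_ℚ(R)=2; free=3−2=1
SNF(R) diag = [2, 6] → torsion [2, 6]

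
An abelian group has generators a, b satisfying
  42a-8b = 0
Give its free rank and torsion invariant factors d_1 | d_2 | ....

Answer: M ≅ ℤ^1 ⊕ ℤ/2

Derivation:
rank_ℚ(R)=1; free=2−1=1
SNF(R) diag = [2] → torsion [2]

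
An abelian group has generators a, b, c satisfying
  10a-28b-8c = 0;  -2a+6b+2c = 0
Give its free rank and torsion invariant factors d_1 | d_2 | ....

Answer: M ≅ ℤ^1 ⊕ ℤ/2 ⊕ ℤ/2

Derivation:
rank_ℚ(R)=2; free=3−2=1
SNF(R) diag = [2, 2] → torsion [2, 2]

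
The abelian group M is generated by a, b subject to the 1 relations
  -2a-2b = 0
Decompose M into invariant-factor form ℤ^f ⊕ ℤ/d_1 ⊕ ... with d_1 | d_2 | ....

Answer: M ≅ ℤ^1 ⊕ ℤ/2

Derivation:
rank_ℚ(R)=1; free=2−1=1
SNF(R) diag = [2] → torsion [2]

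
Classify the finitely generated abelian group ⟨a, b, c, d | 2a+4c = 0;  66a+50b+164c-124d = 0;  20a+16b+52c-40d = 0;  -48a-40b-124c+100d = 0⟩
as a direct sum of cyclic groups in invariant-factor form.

Answer: M ≅ ℤ/2 ⊕ ℤ/2 ⊕ ℤ/4 ⊕ ℤ/4

Derivation:
rank_ℚ(R)=4; free=4−4=0
SNF(R) diag = [2, 2, 4, 4] → torsion [2, 2, 4, 4]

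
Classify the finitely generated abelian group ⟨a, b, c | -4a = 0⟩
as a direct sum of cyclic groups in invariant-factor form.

rank_ℚ(R)=1; free=3−1=2
SNF(R) diag = [4] → torsion [4]

Answer: M ≅ ℤ^2 ⊕ ℤ/4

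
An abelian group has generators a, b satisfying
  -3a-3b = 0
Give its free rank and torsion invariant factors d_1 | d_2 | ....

Answer: M ≅ ℤ^1 ⊕ ℤ/3

Derivation:
rank_ℚ(R)=1; free=2−1=1
SNF(R) diag = [3] → torsion [3]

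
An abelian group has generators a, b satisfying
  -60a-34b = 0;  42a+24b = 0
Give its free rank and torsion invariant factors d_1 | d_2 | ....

Answer: M ≅ ℤ/2 ⊕ ℤ/6

Derivation:
rank_ℚ(R)=2; free=2−2=0
SNF(R) diag = [2, 6] → torsion [2, 6]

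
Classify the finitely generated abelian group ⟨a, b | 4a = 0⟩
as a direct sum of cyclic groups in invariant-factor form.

rank_ℚ(R)=1; free=2−1=1
SNF(R) diag = [4] → torsion [4]

Answer: M ≅ ℤ^1 ⊕ ℤ/4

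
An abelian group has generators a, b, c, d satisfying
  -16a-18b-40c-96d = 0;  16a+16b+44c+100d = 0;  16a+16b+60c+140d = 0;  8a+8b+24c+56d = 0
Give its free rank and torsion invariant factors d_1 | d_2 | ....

rank_ℚ(R)=4; free=4−4=0
SNF(R) diag = [2, 4, 8, 8] → torsion [2, 4, 8, 8]

Answer: M ≅ ℤ/2 ⊕ ℤ/4 ⊕ ℤ/8 ⊕ ℤ/8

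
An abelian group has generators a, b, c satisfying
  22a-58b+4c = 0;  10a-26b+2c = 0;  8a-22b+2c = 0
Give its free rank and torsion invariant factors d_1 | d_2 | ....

rank_ℚ(R)=3; free=3−3=0
SNF(R) diag = [2, 2, 2] → torsion [2, 2, 2]

Answer: M ≅ ℤ/2 ⊕ ℤ/2 ⊕ ℤ/2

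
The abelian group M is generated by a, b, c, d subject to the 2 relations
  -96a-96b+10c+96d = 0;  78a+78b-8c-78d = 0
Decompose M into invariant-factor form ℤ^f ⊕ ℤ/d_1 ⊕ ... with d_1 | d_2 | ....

rank_ℚ(R)=2; free=4−2=2
SNF(R) diag = [2, 6] → torsion [2, 6]

Answer: M ≅ ℤ^2 ⊕ ℤ/2 ⊕ ℤ/6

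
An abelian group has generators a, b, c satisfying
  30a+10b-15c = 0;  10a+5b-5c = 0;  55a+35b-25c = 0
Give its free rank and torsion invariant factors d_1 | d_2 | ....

rank_ℚ(R)=3; free=3−3=0
SNF(R) diag = [5, 5, 5] → torsion [5, 5, 5]

Answer: M ≅ ℤ/5 ⊕ ℤ/5 ⊕ ℤ/5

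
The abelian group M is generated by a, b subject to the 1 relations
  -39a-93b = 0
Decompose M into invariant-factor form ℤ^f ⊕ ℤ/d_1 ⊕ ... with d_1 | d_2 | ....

rank_ℚ(R)=1; free=2−1=1
SNF(R) diag = [3] → torsion [3]

Answer: M ≅ ℤ^1 ⊕ ℤ/3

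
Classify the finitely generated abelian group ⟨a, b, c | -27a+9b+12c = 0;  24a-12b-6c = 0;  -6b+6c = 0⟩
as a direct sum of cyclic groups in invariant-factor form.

rank_ℚ(R)=3; free=3−3=0
SNF(R) diag = [3, 6, 6] → torsion [3, 6, 6]

Answer: M ≅ ℤ/3 ⊕ ℤ/6 ⊕ ℤ/6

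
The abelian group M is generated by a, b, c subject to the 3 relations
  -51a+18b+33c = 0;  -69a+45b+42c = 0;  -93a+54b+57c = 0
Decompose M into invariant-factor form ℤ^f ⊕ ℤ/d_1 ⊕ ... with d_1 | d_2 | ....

rank_ℚ(R)=3; free=3−3=0
SNF(R) diag = [3, 9, 18] → torsion [3, 9, 18]

Answer: M ≅ ℤ/3 ⊕ ℤ/9 ⊕ ℤ/18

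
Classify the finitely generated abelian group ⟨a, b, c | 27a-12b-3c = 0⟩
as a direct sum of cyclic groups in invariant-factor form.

Answer: M ≅ ℤ^2 ⊕ ℤ/3

Derivation:
rank_ℚ(R)=1; free=3−1=2
SNF(R) diag = [3] → torsion [3]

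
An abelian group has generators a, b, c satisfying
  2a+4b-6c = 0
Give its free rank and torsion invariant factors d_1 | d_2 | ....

Answer: M ≅ ℤ^2 ⊕ ℤ/2

Derivation:
rank_ℚ(R)=1; free=3−1=2
SNF(R) diag = [2] → torsion [2]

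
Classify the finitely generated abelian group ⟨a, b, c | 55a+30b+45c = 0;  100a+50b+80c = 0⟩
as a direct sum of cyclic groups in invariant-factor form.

rank_ℚ(R)=2; free=3−2=1
SNF(R) diag = [5, 10] → torsion [5, 10]

Answer: M ≅ ℤ^1 ⊕ ℤ/5 ⊕ ℤ/10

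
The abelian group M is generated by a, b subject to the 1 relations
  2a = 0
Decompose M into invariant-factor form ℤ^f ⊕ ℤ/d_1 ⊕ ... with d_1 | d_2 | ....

Answer: M ≅ ℤ^1 ⊕ ℤ/2

Derivation:
rank_ℚ(R)=1; free=2−1=1
SNF(R) diag = [2] → torsion [2]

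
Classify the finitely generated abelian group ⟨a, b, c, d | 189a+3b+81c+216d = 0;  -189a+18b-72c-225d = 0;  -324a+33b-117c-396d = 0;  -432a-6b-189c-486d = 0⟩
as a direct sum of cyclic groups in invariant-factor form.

Answer: M ≅ ℤ/3 ⊕ ℤ/9 ⊕ ℤ/27 ⊕ ℤ/27

Derivation:
rank_ℚ(R)=4; free=4−4=0
SNF(R) diag = [3, 9, 27, 27] → torsion [3, 9, 27, 27]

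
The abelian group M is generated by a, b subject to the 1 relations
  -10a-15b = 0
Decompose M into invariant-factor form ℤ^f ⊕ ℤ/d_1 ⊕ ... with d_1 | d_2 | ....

rank_ℚ(R)=1; free=2−1=1
SNF(R) diag = [5] → torsion [5]

Answer: M ≅ ℤ^1 ⊕ ℤ/5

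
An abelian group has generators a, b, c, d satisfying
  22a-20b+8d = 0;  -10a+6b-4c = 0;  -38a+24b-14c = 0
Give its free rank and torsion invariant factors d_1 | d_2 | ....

Answer: M ≅ ℤ^1 ⊕ ℤ/2 ⊕ ℤ/2 ⊕ ℤ/6

Derivation:
rank_ℚ(R)=3; free=4−3=1
SNF(R) diag = [2, 2, 6] → torsion [2, 2, 6]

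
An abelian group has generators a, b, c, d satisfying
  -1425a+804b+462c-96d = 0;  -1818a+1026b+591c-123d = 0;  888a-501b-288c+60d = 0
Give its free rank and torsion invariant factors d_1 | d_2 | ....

rank_ℚ(R)=3; free=4−3=1
SNF(R) diag = [3, 3, 9] → torsion [3, 3, 9]

Answer: M ≅ ℤ^1 ⊕ ℤ/3 ⊕ ℤ/3 ⊕ ℤ/9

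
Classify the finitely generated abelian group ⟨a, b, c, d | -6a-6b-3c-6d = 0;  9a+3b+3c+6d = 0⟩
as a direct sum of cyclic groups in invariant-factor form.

Answer: M ≅ ℤ^2 ⊕ ℤ/3 ⊕ ℤ/3

Derivation:
rank_ℚ(R)=2; free=4−2=2
SNF(R) diag = [3, 3] → torsion [3, 3]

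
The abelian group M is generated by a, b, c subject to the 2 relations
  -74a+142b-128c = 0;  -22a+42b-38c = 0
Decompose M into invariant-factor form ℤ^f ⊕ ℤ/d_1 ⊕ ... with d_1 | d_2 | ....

rank_ℚ(R)=2; free=3−2=1
SNF(R) diag = [2, 2] → torsion [2, 2]

Answer: M ≅ ℤ^1 ⊕ ℤ/2 ⊕ ℤ/2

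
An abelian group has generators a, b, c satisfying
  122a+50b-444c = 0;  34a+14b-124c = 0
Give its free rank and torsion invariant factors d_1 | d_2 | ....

Answer: M ≅ ℤ^1 ⊕ ℤ/2 ⊕ ℤ/4

Derivation:
rank_ℚ(R)=2; free=3−2=1
SNF(R) diag = [2, 4] → torsion [2, 4]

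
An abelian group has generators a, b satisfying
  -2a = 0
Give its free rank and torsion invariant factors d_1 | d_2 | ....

Answer: M ≅ ℤ^1 ⊕ ℤ/2

Derivation:
rank_ℚ(R)=1; free=2−1=1
SNF(R) diag = [2] → torsion [2]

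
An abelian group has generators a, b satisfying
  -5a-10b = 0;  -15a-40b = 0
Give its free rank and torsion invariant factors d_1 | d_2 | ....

rank_ℚ(R)=2; free=2−2=0
SNF(R) diag = [5, 10] → torsion [5, 10]

Answer: M ≅ ℤ/5 ⊕ ℤ/10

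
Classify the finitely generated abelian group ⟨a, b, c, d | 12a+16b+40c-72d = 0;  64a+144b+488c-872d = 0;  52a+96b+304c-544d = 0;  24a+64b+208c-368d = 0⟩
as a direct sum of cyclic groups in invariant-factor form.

Answer: M ≅ ℤ/4 ⊕ ℤ/8 ⊕ ℤ/16 ⊕ ℤ/32

Derivation:
rank_ℚ(R)=4; free=4−4=0
SNF(R) diag = [4, 8, 16, 32] → torsion [4, 8, 16, 32]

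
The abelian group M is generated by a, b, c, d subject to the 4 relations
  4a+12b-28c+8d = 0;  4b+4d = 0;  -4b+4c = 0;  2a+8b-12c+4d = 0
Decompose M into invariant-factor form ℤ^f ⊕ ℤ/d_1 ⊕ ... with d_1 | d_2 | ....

Answer: M ≅ ℤ/2 ⊕ ℤ/4 ⊕ ℤ/4 ⊕ ℤ/8

Derivation:
rank_ℚ(R)=4; free=4−4=0
SNF(R) diag = [2, 4, 4, 8] → torsion [2, 4, 4, 8]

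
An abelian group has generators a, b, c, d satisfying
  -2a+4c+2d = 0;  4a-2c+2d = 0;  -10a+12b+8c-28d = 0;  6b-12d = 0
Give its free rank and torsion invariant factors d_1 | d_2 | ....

Answer: M ≅ ℤ/2 ⊕ ℤ/2 ⊕ ℤ/6 ⊕ ℤ/6

Derivation:
rank_ℚ(R)=4; free=4−4=0
SNF(R) diag = [2, 2, 6, 6] → torsion [2, 2, 6, 6]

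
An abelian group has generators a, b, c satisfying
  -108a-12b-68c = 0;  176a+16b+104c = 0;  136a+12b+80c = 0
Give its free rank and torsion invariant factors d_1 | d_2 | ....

rank_ℚ(R)=3; free=3−3=0
SNF(R) diag = [4, 4, 8] → torsion [4, 4, 8]

Answer: M ≅ ℤ/4 ⊕ ℤ/4 ⊕ ℤ/8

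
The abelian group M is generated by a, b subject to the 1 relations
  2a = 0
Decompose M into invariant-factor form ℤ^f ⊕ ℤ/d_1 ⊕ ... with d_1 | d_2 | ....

rank_ℚ(R)=1; free=2−1=1
SNF(R) diag = [2] → torsion [2]

Answer: M ≅ ℤ^1 ⊕ ℤ/2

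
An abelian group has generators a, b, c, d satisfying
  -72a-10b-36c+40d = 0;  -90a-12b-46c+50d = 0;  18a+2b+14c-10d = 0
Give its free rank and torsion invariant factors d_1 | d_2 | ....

Answer: M ≅ ℤ^1 ⊕ ℤ/2 ⊕ ℤ/2 ⊕ ℤ/4

Derivation:
rank_ℚ(R)=3; free=4−3=1
SNF(R) diag = [2, 2, 4] → torsion [2, 2, 4]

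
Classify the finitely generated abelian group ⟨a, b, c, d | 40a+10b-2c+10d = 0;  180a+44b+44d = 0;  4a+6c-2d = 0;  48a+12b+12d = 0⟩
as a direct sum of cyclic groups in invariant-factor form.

rank_ℚ(R)=4; free=4−4=0
SNF(R) diag = [2, 2, 4, 12] → torsion [2, 2, 4, 12]

Answer: M ≅ ℤ/2 ⊕ ℤ/2 ⊕ ℤ/4 ⊕ ℤ/12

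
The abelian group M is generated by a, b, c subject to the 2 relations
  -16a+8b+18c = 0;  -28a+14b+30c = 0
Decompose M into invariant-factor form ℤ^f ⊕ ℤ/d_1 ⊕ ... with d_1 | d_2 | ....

Answer: M ≅ ℤ^1 ⊕ ℤ/2 ⊕ ℤ/6

Derivation:
rank_ℚ(R)=2; free=3−2=1
SNF(R) diag = [2, 6] → torsion [2, 6]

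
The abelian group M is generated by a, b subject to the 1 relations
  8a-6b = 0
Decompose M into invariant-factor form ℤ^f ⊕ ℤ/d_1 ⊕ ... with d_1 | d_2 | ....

Answer: M ≅ ℤ^1 ⊕ ℤ/2

Derivation:
rank_ℚ(R)=1; free=2−1=1
SNF(R) diag = [2] → torsion [2]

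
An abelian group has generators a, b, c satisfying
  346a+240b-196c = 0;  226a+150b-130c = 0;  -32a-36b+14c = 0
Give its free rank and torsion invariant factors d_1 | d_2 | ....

rank_ℚ(R)=3; free=3−3=0
SNF(R) diag = [2, 6, 18] → torsion [2, 6, 18]

Answer: M ≅ ℤ/2 ⊕ ℤ/6 ⊕ ℤ/18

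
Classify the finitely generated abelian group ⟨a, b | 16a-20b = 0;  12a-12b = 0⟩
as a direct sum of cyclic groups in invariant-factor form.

rank_ℚ(R)=2; free=2−2=0
SNF(R) diag = [4, 12] → torsion [4, 12]

Answer: M ≅ ℤ/4 ⊕ ℤ/12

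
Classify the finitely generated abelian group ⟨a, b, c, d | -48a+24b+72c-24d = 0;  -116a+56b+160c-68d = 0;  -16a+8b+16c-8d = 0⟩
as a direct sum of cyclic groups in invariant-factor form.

Answer: M ≅ ℤ^1 ⊕ ℤ/4 ⊕ ℤ/8 ⊕ ℤ/24

Derivation:
rank_ℚ(R)=3; free=4−3=1
SNF(R) diag = [4, 8, 24] → torsion [4, 8, 24]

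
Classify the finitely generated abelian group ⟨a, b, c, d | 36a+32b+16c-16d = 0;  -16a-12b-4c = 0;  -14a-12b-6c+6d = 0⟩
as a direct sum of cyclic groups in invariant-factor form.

rank_ℚ(R)=3; free=4−3=1
SNF(R) diag = [2, 4, 4] → torsion [2, 4, 4]

Answer: M ≅ ℤ^1 ⊕ ℤ/2 ⊕ ℤ/4 ⊕ ℤ/4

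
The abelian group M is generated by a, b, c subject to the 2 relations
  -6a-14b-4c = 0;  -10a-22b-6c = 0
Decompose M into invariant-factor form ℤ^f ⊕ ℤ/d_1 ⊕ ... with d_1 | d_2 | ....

rank_ℚ(R)=2; free=3−2=1
SNF(R) diag = [2, 2] → torsion [2, 2]

Answer: M ≅ ℤ^1 ⊕ ℤ/2 ⊕ ℤ/2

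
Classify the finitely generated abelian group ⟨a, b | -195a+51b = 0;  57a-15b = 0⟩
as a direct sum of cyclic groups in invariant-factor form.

rank_ℚ(R)=2; free=2−2=0
SNF(R) diag = [3, 6] → torsion [3, 6]

Answer: M ≅ ℤ/3 ⊕ ℤ/6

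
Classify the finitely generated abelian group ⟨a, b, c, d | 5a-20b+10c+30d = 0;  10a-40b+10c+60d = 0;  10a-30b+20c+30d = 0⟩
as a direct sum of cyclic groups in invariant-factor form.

rank_ℚ(R)=3; free=4−3=1
SNF(R) diag = [5, 10, 10] → torsion [5, 10, 10]

Answer: M ≅ ℤ^1 ⊕ ℤ/5 ⊕ ℤ/10 ⊕ ℤ/10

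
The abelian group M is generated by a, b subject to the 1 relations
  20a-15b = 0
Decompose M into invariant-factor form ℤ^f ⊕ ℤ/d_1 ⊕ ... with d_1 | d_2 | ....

Answer: M ≅ ℤ^1 ⊕ ℤ/5

Derivation:
rank_ℚ(R)=1; free=2−1=1
SNF(R) diag = [5] → torsion [5]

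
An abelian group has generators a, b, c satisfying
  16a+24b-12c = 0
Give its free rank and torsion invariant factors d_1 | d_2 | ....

Answer: M ≅ ℤ^2 ⊕ ℤ/4

Derivation:
rank_ℚ(R)=1; free=3−1=2
SNF(R) diag = [4] → torsion [4]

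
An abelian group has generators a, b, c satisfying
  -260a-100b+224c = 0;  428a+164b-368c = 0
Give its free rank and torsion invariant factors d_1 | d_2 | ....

Answer: M ≅ ℤ^1 ⊕ ℤ/4 ⊕ ℤ/8

Derivation:
rank_ℚ(R)=2; free=3−2=1
SNF(R) diag = [4, 8] → torsion [4, 8]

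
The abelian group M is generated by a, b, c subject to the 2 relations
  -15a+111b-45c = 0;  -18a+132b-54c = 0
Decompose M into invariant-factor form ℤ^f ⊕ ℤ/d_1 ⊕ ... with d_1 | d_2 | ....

Answer: M ≅ ℤ^1 ⊕ ℤ/3 ⊕ ℤ/6

Derivation:
rank_ℚ(R)=2; free=3−2=1
SNF(R) diag = [3, 6] → torsion [3, 6]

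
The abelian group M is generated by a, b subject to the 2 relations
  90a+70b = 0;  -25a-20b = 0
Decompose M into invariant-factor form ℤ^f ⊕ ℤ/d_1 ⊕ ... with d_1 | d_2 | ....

rank_ℚ(R)=2; free=2−2=0
SNF(R) diag = [5, 10] → torsion [5, 10]

Answer: M ≅ ℤ/5 ⊕ ℤ/10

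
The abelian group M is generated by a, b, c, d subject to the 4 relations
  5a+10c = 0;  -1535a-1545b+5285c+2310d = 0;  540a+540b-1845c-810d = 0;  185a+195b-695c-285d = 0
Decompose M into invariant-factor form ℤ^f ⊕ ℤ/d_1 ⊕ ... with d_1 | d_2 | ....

Answer: M ≅ ℤ/5 ⊕ ℤ/15 ⊕ ℤ/45 ⊕ ℤ/135

Derivation:
rank_ℚ(R)=4; free=4−4=0
SNF(R) diag = [5, 15, 45, 135] → torsion [5, 15, 45, 135]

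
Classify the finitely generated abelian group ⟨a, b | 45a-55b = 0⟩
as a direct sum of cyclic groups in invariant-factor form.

rank_ℚ(R)=1; free=2−1=1
SNF(R) diag = [5] → torsion [5]

Answer: M ≅ ℤ^1 ⊕ ℤ/5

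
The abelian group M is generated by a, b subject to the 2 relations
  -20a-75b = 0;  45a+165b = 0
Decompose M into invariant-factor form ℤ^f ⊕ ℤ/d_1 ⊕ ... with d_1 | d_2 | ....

Answer: M ≅ ℤ/5 ⊕ ℤ/15

Derivation:
rank_ℚ(R)=2; free=2−2=0
SNF(R) diag = [5, 15] → torsion [5, 15]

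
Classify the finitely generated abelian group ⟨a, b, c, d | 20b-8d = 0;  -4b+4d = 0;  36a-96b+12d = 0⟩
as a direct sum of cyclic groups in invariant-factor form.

rank_ℚ(R)=3; free=4−3=1
SNF(R) diag = [4, 12, 36] → torsion [4, 12, 36]

Answer: M ≅ ℤ^1 ⊕ ℤ/4 ⊕ ℤ/12 ⊕ ℤ/36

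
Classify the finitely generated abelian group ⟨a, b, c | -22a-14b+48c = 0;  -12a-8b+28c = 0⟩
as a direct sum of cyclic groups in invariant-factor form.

rank_ℚ(R)=2; free=3−2=1
SNF(R) diag = [2, 4] → torsion [2, 4]

Answer: M ≅ ℤ^1 ⊕ ℤ/2 ⊕ ℤ/4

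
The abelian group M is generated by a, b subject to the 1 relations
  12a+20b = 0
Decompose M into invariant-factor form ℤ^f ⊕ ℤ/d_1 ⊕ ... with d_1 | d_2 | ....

Answer: M ≅ ℤ^1 ⊕ ℤ/4

Derivation:
rank_ℚ(R)=1; free=2−1=1
SNF(R) diag = [4] → torsion [4]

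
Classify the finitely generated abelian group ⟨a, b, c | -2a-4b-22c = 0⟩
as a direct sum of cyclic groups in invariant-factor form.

Answer: M ≅ ℤ^2 ⊕ ℤ/2

Derivation:
rank_ℚ(R)=1; free=3−1=2
SNF(R) diag = [2] → torsion [2]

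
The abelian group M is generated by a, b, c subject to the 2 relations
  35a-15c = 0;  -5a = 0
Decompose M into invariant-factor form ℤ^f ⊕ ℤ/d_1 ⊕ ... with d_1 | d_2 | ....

rank_ℚ(R)=2; free=3−2=1
SNF(R) diag = [5, 15] → torsion [5, 15]

Answer: M ≅ ℤ^1 ⊕ ℤ/5 ⊕ ℤ/15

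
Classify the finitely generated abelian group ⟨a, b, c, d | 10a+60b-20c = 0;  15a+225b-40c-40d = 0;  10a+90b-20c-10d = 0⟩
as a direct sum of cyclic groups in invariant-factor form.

Answer: M ≅ ℤ^1 ⊕ ℤ/5 ⊕ ℤ/10 ⊕ ℤ/10

Derivation:
rank_ℚ(R)=3; free=4−3=1
SNF(R) diag = [5, 10, 10] → torsion [5, 10, 10]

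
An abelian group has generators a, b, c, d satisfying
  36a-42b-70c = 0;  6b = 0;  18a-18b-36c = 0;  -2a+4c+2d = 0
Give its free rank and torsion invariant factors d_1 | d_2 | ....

rank_ℚ(R)=4; free=4−4=0
SNF(R) diag = [2, 2, 6, 18] → torsion [2, 2, 6, 18]

Answer: M ≅ ℤ/2 ⊕ ℤ/2 ⊕ ℤ/6 ⊕ ℤ/18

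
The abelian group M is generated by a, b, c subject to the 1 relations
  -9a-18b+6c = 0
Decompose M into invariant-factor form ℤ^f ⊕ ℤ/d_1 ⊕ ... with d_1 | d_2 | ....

Answer: M ≅ ℤ^2 ⊕ ℤ/3

Derivation:
rank_ℚ(R)=1; free=3−1=2
SNF(R) diag = [3] → torsion [3]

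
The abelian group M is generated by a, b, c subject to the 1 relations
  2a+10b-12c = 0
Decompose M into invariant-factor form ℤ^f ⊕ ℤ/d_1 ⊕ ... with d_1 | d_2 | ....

rank_ℚ(R)=1; free=3−1=2
SNF(R) diag = [2] → torsion [2]

Answer: M ≅ ℤ^2 ⊕ ℤ/2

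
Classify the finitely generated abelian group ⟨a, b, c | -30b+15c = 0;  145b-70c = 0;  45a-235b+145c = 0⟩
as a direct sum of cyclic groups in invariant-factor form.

Answer: M ≅ ℤ/5 ⊕ ℤ/15 ⊕ ℤ/45

Derivation:
rank_ℚ(R)=3; free=3−3=0
SNF(R) diag = [5, 15, 45] → torsion [5, 15, 45]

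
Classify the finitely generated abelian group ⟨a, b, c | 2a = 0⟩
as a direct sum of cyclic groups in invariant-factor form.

rank_ℚ(R)=1; free=3−1=2
SNF(R) diag = [2] → torsion [2]

Answer: M ≅ ℤ^2 ⊕ ℤ/2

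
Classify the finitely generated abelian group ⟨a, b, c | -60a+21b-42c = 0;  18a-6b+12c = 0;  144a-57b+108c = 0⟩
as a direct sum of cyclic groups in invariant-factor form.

Answer: M ≅ ℤ/3 ⊕ ℤ/6 ⊕ ℤ/6

Derivation:
rank_ℚ(R)=3; free=3−3=0
SNF(R) diag = [3, 6, 6] → torsion [3, 6, 6]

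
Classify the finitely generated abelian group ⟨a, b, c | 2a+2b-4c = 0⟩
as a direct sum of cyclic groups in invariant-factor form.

rank_ℚ(R)=1; free=3−1=2
SNF(R) diag = [2] → torsion [2]

Answer: M ≅ ℤ^2 ⊕ ℤ/2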